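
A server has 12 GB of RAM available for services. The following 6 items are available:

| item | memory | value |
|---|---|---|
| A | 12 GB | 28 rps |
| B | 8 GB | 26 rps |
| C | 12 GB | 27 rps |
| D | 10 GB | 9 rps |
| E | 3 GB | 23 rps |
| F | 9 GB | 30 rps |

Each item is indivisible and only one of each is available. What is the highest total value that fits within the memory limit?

53 rps

Check high-value combinations within 12 GB:
- E+F: memory 3+9=12, value 23+30=53
- B+E: memory 8+3=11, value 26+23=49
- F: memory 9, value 30
- A: memory 12, value 28
- C: memory 12, value 27
Best: 53 rps.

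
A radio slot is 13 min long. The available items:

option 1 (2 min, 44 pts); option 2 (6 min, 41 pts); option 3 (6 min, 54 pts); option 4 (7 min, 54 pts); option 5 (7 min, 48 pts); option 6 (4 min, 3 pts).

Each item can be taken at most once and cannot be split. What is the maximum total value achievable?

108 pts

Check high-value combinations within 13 min:
- option 3+option 4: duration 6+7=13, value 54+54=108
- option 3+option 5: duration 6+7=13, value 54+48=102
- option 1+option 3+option 6: duration 2+6+4=12, value 44+54+3=101
- option 1+option 4+option 6: duration 2+7+4=13, value 44+54+3=101
Best: 108 pts.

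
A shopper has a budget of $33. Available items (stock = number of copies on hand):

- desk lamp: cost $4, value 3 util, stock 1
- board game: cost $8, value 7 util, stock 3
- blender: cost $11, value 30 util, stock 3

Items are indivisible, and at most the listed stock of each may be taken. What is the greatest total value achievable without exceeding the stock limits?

90 util

Best selections within cost 33 and stock limits:
- 3×blender: cost 33, value 90
- 1×board game + 2×blender: cost 30, value 67
- 1×desk lamp + 2×blender: cost 26, value 63
- 2×blender: cost 22, value 60
Best: 90 util.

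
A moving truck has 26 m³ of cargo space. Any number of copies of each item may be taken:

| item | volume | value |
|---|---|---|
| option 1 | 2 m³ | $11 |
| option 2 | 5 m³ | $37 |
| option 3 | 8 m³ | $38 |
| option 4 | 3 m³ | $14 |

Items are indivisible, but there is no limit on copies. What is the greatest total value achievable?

$185

Best value-per-unit is option 2 at 37/5, and filling with it alone uses volume 5×5=25. No mix of the others beats 5×37 = 185.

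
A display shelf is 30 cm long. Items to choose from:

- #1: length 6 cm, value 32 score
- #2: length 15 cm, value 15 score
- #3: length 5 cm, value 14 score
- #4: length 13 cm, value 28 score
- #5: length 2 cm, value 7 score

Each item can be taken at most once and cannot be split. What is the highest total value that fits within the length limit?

81 score

Check high-value combinations within 30 cm:
- #1+#3+#4+#5: length 6+5+13+2=26, value 32+14+28+7=81
- #1+#3+#4: length 6+5+13=24, value 32+14+28=74
- #1+#2+#3+#5: length 6+15+5+2=28, value 32+15+14+7=68
- #1+#4+#5: length 6+13+2=21, value 32+28+7=67
Best: 81 score.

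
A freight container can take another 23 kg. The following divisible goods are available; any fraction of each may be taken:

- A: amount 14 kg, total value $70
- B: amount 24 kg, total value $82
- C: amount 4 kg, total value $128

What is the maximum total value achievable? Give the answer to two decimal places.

Take in order of value per unit:
- C (128/4 per unit): all 4 → value 128, running total 128.00
- A (70/14 per unit): all 14 → value 70, running total 198.00
- B (82/24 per unit): 5 of 24 → value 5×82/24 = 17.0833, running total 215.08
Total 215.08.

215.08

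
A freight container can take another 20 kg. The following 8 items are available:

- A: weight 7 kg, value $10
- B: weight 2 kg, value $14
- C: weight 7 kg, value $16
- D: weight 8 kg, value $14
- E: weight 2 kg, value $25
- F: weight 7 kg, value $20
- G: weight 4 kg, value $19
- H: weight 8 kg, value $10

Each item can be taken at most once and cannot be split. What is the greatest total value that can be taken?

Check high-value combinations within 20 kg:
- C+E+F+G: weight 7+2+7+4=20, value 16+25+20+19=80
- B+E+F+G: weight 2+2+7+4=15, value 14+25+20+19=78
- B+C+E+F: weight 2+7+2+7=18, value 14+16+25+20=75
Best: $80.

$80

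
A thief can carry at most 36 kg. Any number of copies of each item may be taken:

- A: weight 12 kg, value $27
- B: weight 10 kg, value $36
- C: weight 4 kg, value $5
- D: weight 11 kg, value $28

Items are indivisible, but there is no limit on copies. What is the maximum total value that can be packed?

$113

Best value-per-unit is B at 36/10; filling with it alone gives 3×36 = 108.
Optimal mix: 3×B + 1×C → weight 34, value 113.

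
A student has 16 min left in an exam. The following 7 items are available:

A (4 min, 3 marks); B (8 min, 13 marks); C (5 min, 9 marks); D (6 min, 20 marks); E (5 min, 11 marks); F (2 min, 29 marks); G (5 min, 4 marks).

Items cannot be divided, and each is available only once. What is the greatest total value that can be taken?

62 marks

Check high-value combinations within 16 min:
- B+D+F: time 8+6+2=16, value 13+20+29=62
- D+E+F: time 6+5+2=13, value 20+11+29=60
- C+D+F: time 5+6+2=13, value 9+20+29=58
- D+F+G: time 6+2+5=13, value 20+29+4=53
Best: 62 marks.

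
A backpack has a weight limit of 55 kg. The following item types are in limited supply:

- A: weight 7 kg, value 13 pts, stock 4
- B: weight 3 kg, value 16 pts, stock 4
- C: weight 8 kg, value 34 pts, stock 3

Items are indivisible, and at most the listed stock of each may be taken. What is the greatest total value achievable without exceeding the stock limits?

Best selections within weight 55 and stock limits:
- 2×A + 4×B + 3×C: weight 50, value 192
- 3×A + 3×B + 3×C: weight 54, value 189
Best: 192 pts.

192 pts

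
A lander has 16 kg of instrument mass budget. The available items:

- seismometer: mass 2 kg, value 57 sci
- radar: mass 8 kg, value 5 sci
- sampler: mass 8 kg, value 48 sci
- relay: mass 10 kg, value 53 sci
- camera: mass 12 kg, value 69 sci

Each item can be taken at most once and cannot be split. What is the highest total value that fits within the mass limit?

Check high-value combinations within 16 kg:
- seismometer+camera: mass 2+12=14, value 57+69=126
- seismometer+relay: mass 2+10=12, value 57+53=110
- seismometer+sampler: mass 2+8=10, value 57+48=105
Best: 126 sci.

126 sci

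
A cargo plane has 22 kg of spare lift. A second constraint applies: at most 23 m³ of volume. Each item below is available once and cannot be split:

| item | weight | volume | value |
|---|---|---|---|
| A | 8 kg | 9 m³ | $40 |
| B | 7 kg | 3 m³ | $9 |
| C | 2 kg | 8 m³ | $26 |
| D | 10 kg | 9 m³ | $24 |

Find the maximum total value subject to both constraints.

$75

Feasible sets respecting both limits:
- A+B+C: weight 17, volume 20, value 75
- A+C: weight 10, volume 17, value 66
- A+D: weight 18, volume 18, value 64
Best: $75.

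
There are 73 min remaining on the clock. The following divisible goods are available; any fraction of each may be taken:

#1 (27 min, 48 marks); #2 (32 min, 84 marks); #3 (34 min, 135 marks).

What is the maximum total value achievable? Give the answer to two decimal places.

Take in order of value per unit:
- #3 (135/34 per unit): all 34 → value 135, running total 135.00
- #2 (84/32 per unit): all 32 → value 84, running total 219.00
- #1 (48/27 per unit): 7 of 27 → value 7×48/27 = 12.4444, running total 231.44
Total 231.44.

231.44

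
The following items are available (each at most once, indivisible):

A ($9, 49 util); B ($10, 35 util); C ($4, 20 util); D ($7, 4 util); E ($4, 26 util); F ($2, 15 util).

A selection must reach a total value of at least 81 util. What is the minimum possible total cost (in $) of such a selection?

15

Subsets with value ≥ 81, sorted by total cost:
- A+E+F: cost 15, value 90
- A+C+F: cost 15, value 84
- A+C+E: cost 17, value 95
Minimum cost: 15 $.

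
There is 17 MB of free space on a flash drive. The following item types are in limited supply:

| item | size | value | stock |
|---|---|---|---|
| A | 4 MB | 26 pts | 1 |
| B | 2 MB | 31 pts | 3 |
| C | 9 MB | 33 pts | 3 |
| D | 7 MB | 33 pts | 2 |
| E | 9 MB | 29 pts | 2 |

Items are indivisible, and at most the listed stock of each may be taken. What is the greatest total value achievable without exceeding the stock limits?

152 pts

Best selections within size 17 and stock limits:
- 1×A + 3×B + 1×D: size 17, value 152
- 3×B + 1×D: size 13, value 126
- 3×B + 1×C: size 15, value 126
Best: 152 pts.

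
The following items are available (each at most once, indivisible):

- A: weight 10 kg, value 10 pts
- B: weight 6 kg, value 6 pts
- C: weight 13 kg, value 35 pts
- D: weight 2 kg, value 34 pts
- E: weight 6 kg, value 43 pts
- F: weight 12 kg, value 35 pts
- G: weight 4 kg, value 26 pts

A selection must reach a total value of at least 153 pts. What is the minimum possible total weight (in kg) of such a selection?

Subsets with value ≥ 153, sorted by total weight:
- C+D+E+F+G: weight 37, value 173
- B+C+D+E+F: weight 39, value 153
Minimum weight: 37 kg.

37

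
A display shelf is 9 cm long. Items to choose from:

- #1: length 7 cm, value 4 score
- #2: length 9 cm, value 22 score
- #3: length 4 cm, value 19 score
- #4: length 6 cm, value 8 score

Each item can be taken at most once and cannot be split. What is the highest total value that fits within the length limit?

22 score

Check high-value combinations within 9 cm:
- #2: length 9, value 22
- #3: length 4, value 19
- #4: length 6, value 8
Best: 22 score.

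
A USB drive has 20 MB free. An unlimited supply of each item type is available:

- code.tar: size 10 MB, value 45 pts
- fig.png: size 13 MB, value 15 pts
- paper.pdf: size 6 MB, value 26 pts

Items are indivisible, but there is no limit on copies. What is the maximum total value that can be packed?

Best value-per-unit is code.tar at 45/10, and filling with it alone uses size 2×10=20. No mix of the others beats 2×45 = 90.

90 pts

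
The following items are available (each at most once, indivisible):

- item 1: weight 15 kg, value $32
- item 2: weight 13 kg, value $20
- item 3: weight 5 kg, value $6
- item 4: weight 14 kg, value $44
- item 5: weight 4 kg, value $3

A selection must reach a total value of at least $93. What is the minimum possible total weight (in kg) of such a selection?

Subsets with value ≥ 93, sorted by total weight:
- item 1+item 2+item 4: weight 42, value 96
- item 1+item 2+item 4+item 5: weight 46, value 99
- item 1+item 2+item 3+item 4: weight 47, value 102
- item 1+item 2+item 3+item 4+item 5: weight 51, value 105
Minimum weight: 42 kg.

42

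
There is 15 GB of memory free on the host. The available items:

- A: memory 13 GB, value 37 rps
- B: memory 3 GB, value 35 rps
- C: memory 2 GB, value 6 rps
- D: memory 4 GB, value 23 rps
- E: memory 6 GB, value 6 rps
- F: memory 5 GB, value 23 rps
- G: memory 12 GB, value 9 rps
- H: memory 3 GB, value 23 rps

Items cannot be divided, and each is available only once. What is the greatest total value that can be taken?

This is a 0/1 knapsack; check combinations near the capacity.
- B+D+F+H: memory 3+4+5+3=15, value 35+23+23+23=104
- B+C+D+H: memory 3+2+4+3=12, value 35+6+23+23=87
- B+C+F+H: memory 3+2+5+3=13, value 35+6+23+23=87
- B+C+D+F: memory 3+2+4+5=14, value 35+6+23+23=87
- B+D+H: memory 3+4+3=10, value 35+23+23=81
Best: 104 rps.

104 rps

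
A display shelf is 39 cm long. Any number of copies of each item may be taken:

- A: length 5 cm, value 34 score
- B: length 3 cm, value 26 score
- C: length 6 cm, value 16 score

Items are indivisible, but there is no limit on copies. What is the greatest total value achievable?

Best value-per-unit is B at 26/3, and filling with it alone uses length 13×3=39. No mix of the others beats 13×26 = 338.

338 score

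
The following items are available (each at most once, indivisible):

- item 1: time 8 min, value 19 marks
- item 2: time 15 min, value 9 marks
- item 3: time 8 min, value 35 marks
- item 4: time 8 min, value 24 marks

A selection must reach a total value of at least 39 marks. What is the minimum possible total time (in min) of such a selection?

16

Subsets with value ≥ 39, sorted by total time:
- item 3+item 4: time 16, value 59
- item 1+item 3: time 16, value 54
- item 1+item 4: time 16, value 43
- item 2+item 3: time 23, value 44
Minimum time: 16 min.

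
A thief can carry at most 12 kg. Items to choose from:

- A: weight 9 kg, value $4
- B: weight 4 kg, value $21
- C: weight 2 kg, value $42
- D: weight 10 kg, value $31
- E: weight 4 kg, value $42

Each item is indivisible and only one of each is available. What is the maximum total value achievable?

This is a 0/1 knapsack; check combinations near the capacity.
- B+C+E: weight 4+2+4=10, value 21+42+42=105
- C+E: weight 2+4=6, value 42+42=84
- C+D: weight 2+10=12, value 42+31=73
- B+C: weight 4+2=6, value 21+42=63
- B+E: weight 4+4=8, value 21+42=63
Best: $105.

$105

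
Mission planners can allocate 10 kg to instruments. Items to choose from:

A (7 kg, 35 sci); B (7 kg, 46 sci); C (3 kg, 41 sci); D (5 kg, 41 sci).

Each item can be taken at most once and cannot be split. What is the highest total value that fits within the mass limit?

87 sci

Check high-value combinations within 10 kg:
- B+C: mass 7+3=10, value 46+41=87
- C+D: mass 3+5=8, value 41+41=82
- A+C: mass 7+3=10, value 35+41=76
- B: mass 7, value 46
Best: 87 sci.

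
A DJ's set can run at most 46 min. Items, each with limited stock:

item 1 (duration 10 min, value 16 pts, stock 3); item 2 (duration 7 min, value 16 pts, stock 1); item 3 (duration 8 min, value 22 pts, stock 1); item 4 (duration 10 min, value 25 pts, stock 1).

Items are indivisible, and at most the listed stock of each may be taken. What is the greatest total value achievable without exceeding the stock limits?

Top feasible selections:
- 2×item 1 + 1×item 2 + 1×item 3 + 1×item 4: duration 45, value 95
- 3×item 1 + 1×item 2 + 1×item 3: duration 45, value 86
Best: 95 pts.

95 pts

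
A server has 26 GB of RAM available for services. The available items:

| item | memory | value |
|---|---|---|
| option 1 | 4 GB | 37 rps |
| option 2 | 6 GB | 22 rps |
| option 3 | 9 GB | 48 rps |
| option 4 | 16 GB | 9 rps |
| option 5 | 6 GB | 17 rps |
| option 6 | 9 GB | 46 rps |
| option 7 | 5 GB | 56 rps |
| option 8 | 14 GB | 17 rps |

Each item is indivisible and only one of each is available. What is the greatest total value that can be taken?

Check high-value combinations within 26 GB:
- option 1+option 2+option 3+option 7: memory 4+6+9+5=24, value 37+22+48+56=163
- option 1+option 2+option 6+option 7: memory 4+6+9+5=24, value 37+22+46+56=161
- option 1+option 3+option 5+option 7: memory 4+9+6+5=24, value 37+48+17+56=158
- option 1+option 5+option 6+option 7: memory 4+6+9+5=24, value 37+17+46+56=156
- option 3+option 6+option 7: memory 9+9+5=23, value 48+46+56=150
Best: 163 rps.

163 rps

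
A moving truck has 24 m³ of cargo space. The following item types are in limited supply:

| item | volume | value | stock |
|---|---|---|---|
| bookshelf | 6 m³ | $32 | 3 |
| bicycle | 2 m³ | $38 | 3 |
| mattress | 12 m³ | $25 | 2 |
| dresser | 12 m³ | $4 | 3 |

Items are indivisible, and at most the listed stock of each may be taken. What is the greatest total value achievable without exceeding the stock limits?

Top feasible selections:
- 3×bookshelf + 3×bicycle: volume 24, value 210
- 2×bookshelf + 3×bicycle: volume 18, value 178
Best: $210.

$210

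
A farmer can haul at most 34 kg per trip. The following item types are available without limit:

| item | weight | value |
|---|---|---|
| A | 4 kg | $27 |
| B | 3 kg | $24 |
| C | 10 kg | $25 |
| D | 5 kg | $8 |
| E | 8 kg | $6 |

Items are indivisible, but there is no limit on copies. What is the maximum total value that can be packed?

$267

Best value-per-unit is B at 24/3; filling with it alone gives 11×24 = 264.
Optimal mix: 1×A + 10×B → weight 34, value 267.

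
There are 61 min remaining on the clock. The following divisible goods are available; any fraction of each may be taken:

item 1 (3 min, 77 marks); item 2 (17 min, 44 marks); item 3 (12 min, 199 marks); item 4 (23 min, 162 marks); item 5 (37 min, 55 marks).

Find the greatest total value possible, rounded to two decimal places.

Take in order of value per unit:
- item 1 (77/3 per unit): all 3 → value 77, running total 77.00
- item 3 (199/12 per unit): all 12 → value 199, running total 276.00
- item 4 (162/23 per unit): all 23 → value 162, running total 438.00
- item 2 (44/17 per unit): all 17 → value 44, running total 482.00
- item 5 (55/37 per unit): 6 of 37 → value 6×55/37 = 8.9189, running total 490.92
Total 490.92.

490.92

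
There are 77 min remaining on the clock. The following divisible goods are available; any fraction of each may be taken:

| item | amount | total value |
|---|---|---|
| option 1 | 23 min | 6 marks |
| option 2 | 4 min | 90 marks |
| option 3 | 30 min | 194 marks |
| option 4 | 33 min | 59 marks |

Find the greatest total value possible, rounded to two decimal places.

Take in order of value per unit:
- option 2 (90/4 per unit): all 4 → value 90, running total 90.00
- option 3 (194/30 per unit): all 30 → value 194, running total 284.00
- option 4 (59/33 per unit): all 33 → value 59, running total 343.00
- option 1 (6/23 per unit): 10 of 23 → value 10×6/23 = 2.6087, running total 345.61
Total 345.61.

345.61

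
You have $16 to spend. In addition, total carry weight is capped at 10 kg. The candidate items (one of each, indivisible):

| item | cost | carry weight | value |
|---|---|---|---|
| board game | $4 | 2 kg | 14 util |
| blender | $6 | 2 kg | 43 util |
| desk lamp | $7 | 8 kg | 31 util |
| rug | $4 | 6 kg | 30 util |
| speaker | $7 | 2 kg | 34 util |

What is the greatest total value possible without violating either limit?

Feasible sets respecting both limits:
- board game+blender+rug: cost 14, carry weight 10, value 87
- board game+rug+speaker: cost 15, carry weight 10, value 78
- blender+speaker: cost 13, carry weight 4, value 77
- blender+desk lamp: cost 13, carry weight 10, value 74
Best: 87 util.

87 util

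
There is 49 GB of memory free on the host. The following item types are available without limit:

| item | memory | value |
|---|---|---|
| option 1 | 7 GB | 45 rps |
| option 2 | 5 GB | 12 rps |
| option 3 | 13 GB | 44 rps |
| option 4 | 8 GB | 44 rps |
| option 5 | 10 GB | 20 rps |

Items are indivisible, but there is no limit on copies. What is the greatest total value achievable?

315 rps

Best value-per-unit is option 1 at 45/7, and filling with it alone uses memory 7×7=49. No mix of the others beats 7×45 = 315.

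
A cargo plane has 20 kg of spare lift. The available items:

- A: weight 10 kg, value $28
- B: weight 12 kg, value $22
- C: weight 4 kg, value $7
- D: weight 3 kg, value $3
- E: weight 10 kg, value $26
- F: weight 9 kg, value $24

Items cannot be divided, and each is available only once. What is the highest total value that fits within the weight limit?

Check high-value combinations within 20 kg:
- A+E: weight 10+10=20, value 28+26=54
- A+F: weight 10+9=19, value 28+24=52
- E+F: weight 10+9=19, value 26+24=50
- A+C+D: weight 10+4+3=17, value 28+7+3=38
Best: $54.

$54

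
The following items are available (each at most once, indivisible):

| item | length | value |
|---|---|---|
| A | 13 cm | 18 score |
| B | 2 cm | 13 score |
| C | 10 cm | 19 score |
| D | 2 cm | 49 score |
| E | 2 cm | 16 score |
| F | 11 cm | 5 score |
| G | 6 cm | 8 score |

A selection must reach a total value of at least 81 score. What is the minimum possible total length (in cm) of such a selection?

Subsets with value ≥ 81, sorted by total length:
- B+D+E+G: length 12, value 86
- C+D+E: length 14, value 84
- B+C+D: length 14, value 81
- B+C+D+E: length 16, value 97
Minimum length: 12 cm.

12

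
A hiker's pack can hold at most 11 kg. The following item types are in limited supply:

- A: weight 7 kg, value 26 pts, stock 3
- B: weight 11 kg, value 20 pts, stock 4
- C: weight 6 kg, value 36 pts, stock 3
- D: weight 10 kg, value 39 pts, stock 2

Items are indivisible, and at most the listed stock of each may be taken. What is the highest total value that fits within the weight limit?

39 pts

Best selections within weight 11 and stock limits:
- 1×D: weight 10, value 39
- 1×C: weight 6, value 36
- 1×A: weight 7, value 26
Best: 39 pts.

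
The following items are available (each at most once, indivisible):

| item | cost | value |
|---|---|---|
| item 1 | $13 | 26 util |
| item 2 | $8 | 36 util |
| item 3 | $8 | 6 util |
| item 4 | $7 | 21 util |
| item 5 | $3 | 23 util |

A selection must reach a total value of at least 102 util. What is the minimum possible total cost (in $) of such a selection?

Subsets with value ≥ 102, sorted by total cost:
- item 1+item 2+item 4+item 5: cost 31, value 106
- item 1+item 2+item 3+item 4+item 5: cost 39, value 112
Minimum cost: 31 $.

31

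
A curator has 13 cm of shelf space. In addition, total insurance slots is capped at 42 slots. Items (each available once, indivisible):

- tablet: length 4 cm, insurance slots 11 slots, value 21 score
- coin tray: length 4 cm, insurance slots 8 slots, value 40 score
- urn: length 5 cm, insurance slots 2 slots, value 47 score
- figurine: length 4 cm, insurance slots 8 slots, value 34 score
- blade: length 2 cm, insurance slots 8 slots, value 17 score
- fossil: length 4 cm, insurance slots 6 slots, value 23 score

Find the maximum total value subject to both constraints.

121 score

Feasible sets respecting both limits:
- coin tray+urn+figurine: length 13, insurance slots 18, value 121
- coin tray+urn+fossil: length 13, insurance slots 16, value 110
- tablet+coin tray+urn: length 13, insurance slots 21, value 108
Best: 121 score.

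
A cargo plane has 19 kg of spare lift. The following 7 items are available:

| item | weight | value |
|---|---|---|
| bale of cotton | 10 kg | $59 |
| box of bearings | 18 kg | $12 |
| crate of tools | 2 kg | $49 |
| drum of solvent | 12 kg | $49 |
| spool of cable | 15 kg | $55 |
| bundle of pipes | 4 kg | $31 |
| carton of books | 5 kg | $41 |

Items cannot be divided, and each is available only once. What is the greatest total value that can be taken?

Check high-value combinations within 19 kg:
- bale of cotton+crate of tools+carton of books: weight 10+2+5=17, value 59+49+41=149
- bale of cotton+crate of tools+bundle of pipes: weight 10+2+4=16, value 59+49+31=139
- crate of tools+drum of solvent+carton of books: weight 2+12+5=19, value 49+49+41=139
Best: $149.

$149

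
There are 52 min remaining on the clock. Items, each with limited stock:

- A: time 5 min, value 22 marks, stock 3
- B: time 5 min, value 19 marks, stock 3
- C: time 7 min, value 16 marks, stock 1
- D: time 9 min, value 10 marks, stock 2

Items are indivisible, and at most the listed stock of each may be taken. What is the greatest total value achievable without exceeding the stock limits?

149 marks

Best selections within time 52 and stock limits:
- 3×A + 3×B + 1×C + 1×D: time 46, value 149
- 3×A + 3×B + 2×D: time 48, value 143
Best: 149 marks.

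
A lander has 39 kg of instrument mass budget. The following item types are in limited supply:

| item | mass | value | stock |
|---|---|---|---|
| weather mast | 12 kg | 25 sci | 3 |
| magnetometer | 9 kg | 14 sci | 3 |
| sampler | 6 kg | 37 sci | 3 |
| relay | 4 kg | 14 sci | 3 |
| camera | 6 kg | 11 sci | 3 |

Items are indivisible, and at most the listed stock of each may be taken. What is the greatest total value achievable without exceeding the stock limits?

167 sci

Best selections within mass 39 and stock limits:
- 1×magnetometer + 3×sampler + 3×relay: mass 39, value 167
- 3×sampler + 3×relay + 1×camera: mass 36, value 164
- 1×weather mast + 3×sampler + 2×relay: mass 38, value 164
- 3×sampler + 2×relay + 2×camera: mass 38, value 161
Best: 167 sci.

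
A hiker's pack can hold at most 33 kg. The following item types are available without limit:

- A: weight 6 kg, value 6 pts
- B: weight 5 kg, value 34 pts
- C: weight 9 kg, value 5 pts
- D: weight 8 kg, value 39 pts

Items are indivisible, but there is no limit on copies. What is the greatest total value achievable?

Best value-per-unit is B at 34/5; filling with it alone gives 6×34 = 204.
Optimal mix: 5×B + 1×D → weight 33, value 209.

209 pts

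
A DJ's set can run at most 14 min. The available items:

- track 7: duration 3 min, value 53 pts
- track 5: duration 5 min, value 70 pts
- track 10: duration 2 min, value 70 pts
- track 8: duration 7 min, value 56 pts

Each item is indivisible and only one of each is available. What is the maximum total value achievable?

Check high-value combinations within 14 min:
- track 5+track 10+track 8: duration 5+2+7=14, value 70+70+56=196
- track 7+track 5+track 10: duration 3+5+2=10, value 53+70+70=193
- track 7+track 10+track 8: duration 3+2+7=12, value 53+70+56=179
Best: 196 pts.

196 pts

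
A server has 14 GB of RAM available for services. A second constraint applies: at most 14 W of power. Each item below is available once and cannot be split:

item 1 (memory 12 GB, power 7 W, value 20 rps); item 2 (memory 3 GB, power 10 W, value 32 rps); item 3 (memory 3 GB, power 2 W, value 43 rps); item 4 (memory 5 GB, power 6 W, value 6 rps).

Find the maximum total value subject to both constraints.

75 rps

Feasible sets respecting both limits:
- item 2+item 3: memory 6, power 12, value 75
- item 3+item 4: memory 8, power 8, value 49
- item 3: memory 3, power 2, value 43
Best: 75 rps.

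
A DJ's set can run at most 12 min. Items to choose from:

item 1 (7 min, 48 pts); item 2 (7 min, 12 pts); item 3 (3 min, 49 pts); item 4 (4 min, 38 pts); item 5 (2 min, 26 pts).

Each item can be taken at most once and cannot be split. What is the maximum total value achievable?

123 pts

Check high-value combinations within 12 min:
- item 1+item 3+item 5: duration 7+3+2=12, value 48+49+26=123
- item 3+item 4+item 5: duration 3+4+2=9, value 49+38+26=113
- item 1+item 3: duration 7+3=10, value 48+49=97
- item 3+item 4: duration 3+4=7, value 49+38=87
Best: 123 pts.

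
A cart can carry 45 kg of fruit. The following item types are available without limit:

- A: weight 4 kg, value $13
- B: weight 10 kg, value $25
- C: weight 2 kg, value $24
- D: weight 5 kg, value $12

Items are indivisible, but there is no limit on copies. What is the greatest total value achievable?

$528

Best value-per-unit is C at 24/2, and filling with it alone uses weight 22×2=44. No mix of the others beats 22×24 = 528.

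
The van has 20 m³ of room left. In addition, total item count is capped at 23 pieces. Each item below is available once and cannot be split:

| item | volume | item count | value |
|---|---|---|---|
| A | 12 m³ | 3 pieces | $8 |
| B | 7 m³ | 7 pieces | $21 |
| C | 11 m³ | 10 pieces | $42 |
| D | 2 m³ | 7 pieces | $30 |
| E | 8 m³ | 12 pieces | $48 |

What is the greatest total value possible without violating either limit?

Feasible sets respecting both limits:
- C+E: volume 19, item count 22, value 90
- D+E: volume 10, item count 19, value 78
- C+D: volume 13, item count 17, value 72
Best: $90.

$90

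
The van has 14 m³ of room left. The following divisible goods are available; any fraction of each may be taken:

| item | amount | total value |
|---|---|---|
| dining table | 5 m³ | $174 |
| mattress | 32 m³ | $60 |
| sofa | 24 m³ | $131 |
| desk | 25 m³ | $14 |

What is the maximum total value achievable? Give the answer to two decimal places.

Take in order of value per unit:
- dining table (174/5 per unit): all 5 → value 174, running total 174.00
- sofa (131/24 per unit): 9 of 24 → value 9×131/24 = 49.1250, running total 223.13
Total 223.13.

223.13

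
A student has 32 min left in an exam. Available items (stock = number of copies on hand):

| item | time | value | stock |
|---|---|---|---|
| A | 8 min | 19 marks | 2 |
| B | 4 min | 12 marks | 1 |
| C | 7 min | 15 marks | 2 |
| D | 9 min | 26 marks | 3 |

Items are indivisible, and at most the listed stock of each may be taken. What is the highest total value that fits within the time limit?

Best selections within time 32 and stock limits:
- 1×B + 3×D: time 31, value 90
- 1×A + 1×B + 2×D: time 30, value 83
Best: 90 marks.

90 marks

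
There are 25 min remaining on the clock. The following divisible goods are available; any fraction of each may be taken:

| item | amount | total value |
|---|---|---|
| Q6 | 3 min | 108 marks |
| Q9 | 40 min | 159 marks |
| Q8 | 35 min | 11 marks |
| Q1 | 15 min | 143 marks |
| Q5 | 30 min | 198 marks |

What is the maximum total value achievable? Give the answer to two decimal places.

297.20

Take in order of value per unit:
- Q6 (108/3 per unit): all 3 → value 108, running total 108.00
- Q1 (143/15 per unit): all 15 → value 143, running total 251.00
- Q5 (198/30 per unit): 7 of 30 → value 7×198/30 = 46.2000, running total 297.20
Total 297.20.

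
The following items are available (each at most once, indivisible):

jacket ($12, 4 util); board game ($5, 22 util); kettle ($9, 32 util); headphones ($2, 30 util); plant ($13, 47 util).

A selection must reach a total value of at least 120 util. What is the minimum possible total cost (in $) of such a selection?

Subsets with value ≥ 120, sorted by total cost:
- board game+kettle+headphones+plant: cost 29, value 131
- jacket+board game+kettle+headphones+plant: cost 41, value 135
Minimum cost: 29 $.

29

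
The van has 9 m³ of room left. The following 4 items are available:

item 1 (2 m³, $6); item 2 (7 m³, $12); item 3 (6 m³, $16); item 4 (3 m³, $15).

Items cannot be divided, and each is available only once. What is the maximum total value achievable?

$31

Check high-value combinations within 9 m³:
- item 3+item 4: volume 6+3=9, value 16+15=31
- item 1+item 3: volume 2+6=8, value 6+16=22
- item 1+item 4: volume 2+3=5, value 6+15=21
Best: $31.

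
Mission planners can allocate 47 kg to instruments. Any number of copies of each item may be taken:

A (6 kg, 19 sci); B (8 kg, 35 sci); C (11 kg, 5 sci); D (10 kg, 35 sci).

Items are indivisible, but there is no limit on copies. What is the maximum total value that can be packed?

Best value-per-unit is B at 35/8; filling with it alone gives 5×35 = 175.
Optimal mix: 1×A + 5×B → mass 46, value 194.

194 sci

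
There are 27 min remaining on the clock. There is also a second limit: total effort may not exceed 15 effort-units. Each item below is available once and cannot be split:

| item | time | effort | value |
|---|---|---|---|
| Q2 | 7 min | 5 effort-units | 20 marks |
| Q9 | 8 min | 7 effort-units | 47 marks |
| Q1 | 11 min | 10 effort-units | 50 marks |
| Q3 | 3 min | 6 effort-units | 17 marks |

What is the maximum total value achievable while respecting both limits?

Feasible sets respecting both limits:
- Q2+Q1: time 18, effort 15, value 70
- Q2+Q9: time 15, effort 12, value 67
- Q9+Q3: time 11, effort 13, value 64
- Q1: time 11, effort 10, value 50
Best: 70 marks.

70 marks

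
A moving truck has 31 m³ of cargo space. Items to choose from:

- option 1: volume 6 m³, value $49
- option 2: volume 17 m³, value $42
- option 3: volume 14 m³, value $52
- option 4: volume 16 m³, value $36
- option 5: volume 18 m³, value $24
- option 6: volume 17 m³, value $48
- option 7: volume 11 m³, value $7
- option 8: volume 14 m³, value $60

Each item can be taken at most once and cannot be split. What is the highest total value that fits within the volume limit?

$116

Check high-value combinations within 31 m³:
- option 1+option 7+option 8: volume 6+11+14=31, value 49+7+60=116
- option 3+option 8: volume 14+14=28, value 52+60=112
- option 1+option 8: volume 6+14=20, value 49+60=109
- option 1+option 3+option 7: volume 6+14+11=31, value 49+52+7=108
Best: $116.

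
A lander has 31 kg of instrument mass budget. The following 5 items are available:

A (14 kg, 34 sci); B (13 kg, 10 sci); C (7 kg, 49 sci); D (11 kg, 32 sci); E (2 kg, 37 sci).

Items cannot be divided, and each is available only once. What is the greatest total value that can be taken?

This is a 0/1 knapsack; check combinations near the capacity.
- A+C+E: mass 14+7+2=23, value 34+49+37=120
- C+D+E: mass 7+11+2=20, value 49+32+37=118
- A+D+E: mass 14+11+2=27, value 34+32+37=103
- B+C+E: mass 13+7+2=22, value 10+49+37=96
Best: 120 sci.

120 sci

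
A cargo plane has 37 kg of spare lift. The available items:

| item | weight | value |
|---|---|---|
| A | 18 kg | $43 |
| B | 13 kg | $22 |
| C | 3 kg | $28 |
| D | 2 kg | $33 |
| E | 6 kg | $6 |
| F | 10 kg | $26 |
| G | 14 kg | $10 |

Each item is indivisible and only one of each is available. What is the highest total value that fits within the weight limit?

$130

Check high-value combinations within 37 kg:
- A+C+D+F: weight 18+3+2+10=33, value 43+28+33+26=130
- A+B+C+D: weight 18+13+3+2=36, value 43+22+28+33=126
- B+C+D+E+F: weight 13+3+2+6+10=34, value 22+28+33+6+26=115
- A+C+D+G: weight 18+3+2+14=37, value 43+28+33+10=114
Best: $130.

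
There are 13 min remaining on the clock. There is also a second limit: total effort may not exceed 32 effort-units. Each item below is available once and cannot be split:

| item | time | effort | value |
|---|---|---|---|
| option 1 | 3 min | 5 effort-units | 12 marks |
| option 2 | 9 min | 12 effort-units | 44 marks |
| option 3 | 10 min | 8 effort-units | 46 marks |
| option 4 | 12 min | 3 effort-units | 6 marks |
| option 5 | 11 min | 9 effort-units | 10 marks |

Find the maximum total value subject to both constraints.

58 marks

Feasible sets respecting both limits:
- option 1+option 3: time 13, effort 13, value 58
- option 1+option 2: time 12, effort 17, value 56
- option 3: time 10, effort 8, value 46
Best: 58 marks.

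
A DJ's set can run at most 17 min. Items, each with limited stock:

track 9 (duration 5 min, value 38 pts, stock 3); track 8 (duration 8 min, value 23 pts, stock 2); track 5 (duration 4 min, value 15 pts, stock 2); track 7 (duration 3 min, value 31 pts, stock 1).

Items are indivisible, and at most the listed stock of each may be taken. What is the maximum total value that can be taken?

Top feasible selections:
- 2×track 9 + 1×track 5 + 1×track 7: duration 17, value 122
- 3×track 9: duration 15, value 114
- 2×track 9 + 1×track 7: duration 13, value 107
Best: 122 pts.

122 pts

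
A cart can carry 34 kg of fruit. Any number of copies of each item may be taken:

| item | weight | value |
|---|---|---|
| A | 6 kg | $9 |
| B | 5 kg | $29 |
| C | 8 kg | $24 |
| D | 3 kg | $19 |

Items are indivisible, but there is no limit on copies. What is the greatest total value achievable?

Best value-per-unit is D at 19/3; filling with it alone gives 11×19 = 209.
Optimal mix: 2×B + 8×D → weight 34, value 210.

$210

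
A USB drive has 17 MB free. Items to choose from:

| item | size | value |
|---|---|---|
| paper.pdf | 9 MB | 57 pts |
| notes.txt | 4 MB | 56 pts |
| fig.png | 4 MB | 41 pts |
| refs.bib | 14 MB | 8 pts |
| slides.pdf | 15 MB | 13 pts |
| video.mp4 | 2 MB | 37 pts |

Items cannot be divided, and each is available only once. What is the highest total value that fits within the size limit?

Check high-value combinations within 17 MB:
- paper.pdf+notes.txt+fig.png: size 9+4+4=17, value 57+56+41=154
- paper.pdf+notes.txt+video.mp4: size 9+4+2=15, value 57+56+37=150
- paper.pdf+fig.png+video.mp4: size 9+4+2=15, value 57+41+37=135
- notes.txt+fig.png+video.mp4: size 4+4+2=10, value 56+41+37=134
Best: 154 pts.

154 pts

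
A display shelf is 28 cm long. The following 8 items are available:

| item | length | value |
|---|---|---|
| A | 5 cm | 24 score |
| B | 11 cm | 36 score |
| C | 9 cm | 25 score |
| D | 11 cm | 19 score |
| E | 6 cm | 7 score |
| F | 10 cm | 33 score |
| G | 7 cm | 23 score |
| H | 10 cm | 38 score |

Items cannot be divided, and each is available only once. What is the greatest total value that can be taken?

98 score

Check high-value combinations within 28 cm:
- A+B+H: length 5+11+10=26, value 24+36+38=98
- B+G+H: length 11+7+10=28, value 36+23+38=97
- A+F+H: length 5+10+10=25, value 24+33+38=95
Best: 98 score.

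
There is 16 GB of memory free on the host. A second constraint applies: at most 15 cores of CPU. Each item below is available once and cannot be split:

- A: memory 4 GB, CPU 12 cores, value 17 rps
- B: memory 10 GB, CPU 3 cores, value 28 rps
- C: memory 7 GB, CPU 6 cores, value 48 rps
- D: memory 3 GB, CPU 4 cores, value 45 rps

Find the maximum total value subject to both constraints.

Feasible sets respecting both limits:
- C+D: memory 10, CPU 10, value 93
- B+D: memory 13, CPU 7, value 73
- C: memory 7, CPU 6, value 48
Best: 93 rps.

93 rps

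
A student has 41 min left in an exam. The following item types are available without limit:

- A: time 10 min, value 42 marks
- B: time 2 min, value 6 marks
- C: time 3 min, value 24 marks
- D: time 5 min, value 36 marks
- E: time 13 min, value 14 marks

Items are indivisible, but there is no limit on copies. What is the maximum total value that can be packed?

Best value-per-unit is C at 24/3; filling with it alone gives 13×24 = 312.
Optimal mix: 12×C + 1×D → time 41, value 324.

324 marks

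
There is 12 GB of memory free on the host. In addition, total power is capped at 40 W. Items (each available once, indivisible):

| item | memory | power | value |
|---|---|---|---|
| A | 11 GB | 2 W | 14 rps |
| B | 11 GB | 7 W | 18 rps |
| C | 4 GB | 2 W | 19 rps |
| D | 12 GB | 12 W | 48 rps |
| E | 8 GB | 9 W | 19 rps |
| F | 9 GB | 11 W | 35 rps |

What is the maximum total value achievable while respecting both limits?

Feasible sets respecting both limits:
- D: memory 12, power 12, value 48
- C+E: memory 12, power 11, value 38
- F: memory 9, power 11, value 35
- C: memory 4, power 2, value 19
Best: 48 rps.

48 rps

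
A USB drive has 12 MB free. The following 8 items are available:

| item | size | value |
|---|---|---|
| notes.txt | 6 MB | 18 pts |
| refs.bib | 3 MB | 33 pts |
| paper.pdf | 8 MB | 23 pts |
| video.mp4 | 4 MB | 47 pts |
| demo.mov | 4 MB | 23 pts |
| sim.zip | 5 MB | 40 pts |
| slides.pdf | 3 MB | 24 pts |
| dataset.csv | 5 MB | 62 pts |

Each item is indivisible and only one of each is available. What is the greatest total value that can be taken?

This is a 0/1 knapsack; check combinations near the capacity.
- refs.bib+video.mp4+dataset.csv: size 3+4+5=12, value 33+47+62=142
- video.mp4+slides.pdf+dataset.csv: size 4+3+5=12, value 47+24+62=133
- refs.bib+video.mp4+sim.zip: size 3+4+5=12, value 33+47+40=120
- refs.bib+slides.pdf+dataset.csv: size 3+3+5=11, value 33+24+62=119
Best: 142 pts.

142 pts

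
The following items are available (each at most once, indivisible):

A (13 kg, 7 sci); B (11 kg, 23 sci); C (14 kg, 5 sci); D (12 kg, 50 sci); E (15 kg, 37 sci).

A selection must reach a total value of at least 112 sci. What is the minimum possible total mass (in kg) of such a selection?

51

Subsets with value ≥ 112, sorted by total mass:
- A+B+D+E: mass 51, value 117
- B+C+D+E: mass 52, value 115
- A+B+C+D+E: mass 65, value 122
Minimum mass: 51 kg.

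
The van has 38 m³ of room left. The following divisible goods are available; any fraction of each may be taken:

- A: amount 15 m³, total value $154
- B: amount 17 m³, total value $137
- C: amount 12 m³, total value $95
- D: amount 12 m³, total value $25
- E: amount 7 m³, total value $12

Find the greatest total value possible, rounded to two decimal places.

338.50

Take in order of value per unit:
- A (154/15 per unit): all 15 → value 154, running total 154.00
- B (137/17 per unit): all 17 → value 137, running total 291.00
- C (95/12 per unit): 6 of 12 → value 6×95/12 = 47.5000, running total 338.50
Total 338.50.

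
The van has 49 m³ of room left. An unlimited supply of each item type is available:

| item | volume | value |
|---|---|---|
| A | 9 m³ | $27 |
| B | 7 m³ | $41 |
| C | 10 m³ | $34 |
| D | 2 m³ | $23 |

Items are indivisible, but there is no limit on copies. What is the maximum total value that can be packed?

$552

Best value-per-unit is D at 23/2, and filling with it alone uses volume 24×2=48. No mix of the others beats 24×23 = 552.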